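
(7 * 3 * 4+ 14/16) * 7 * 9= 42777/8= 5347.12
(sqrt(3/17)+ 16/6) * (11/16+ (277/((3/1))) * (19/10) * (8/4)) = 84373 * sqrt(51)/4080+ 84373/90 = 1085.16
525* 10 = 5250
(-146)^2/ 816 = 5329/ 204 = 26.12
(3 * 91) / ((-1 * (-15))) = 91 / 5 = 18.20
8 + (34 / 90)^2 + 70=158239 / 2025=78.14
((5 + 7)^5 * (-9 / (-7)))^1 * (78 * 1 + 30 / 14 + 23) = 1616910336 / 49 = 32998170.12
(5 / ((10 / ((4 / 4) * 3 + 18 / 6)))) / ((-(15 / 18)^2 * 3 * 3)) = -12 / 25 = -0.48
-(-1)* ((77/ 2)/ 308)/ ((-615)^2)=1/ 3025800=0.00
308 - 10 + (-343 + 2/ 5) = -223/ 5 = -44.60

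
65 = 65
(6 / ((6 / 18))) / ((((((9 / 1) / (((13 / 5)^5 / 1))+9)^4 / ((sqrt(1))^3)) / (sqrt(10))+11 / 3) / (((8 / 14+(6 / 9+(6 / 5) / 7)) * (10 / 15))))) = -641471038998127847971539478691020118022708059376 / 47611342619294027224693176714862798198876118238127199+53952653684101127023209262474966790318703453201024 * sqrt(10) / 21641519372406376011224171234028544635852781017330545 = 0.01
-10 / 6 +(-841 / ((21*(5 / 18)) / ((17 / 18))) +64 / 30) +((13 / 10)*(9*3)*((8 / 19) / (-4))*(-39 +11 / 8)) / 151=-64960285 / 481992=-134.77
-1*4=-4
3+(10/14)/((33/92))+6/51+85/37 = 1076126/145299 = 7.41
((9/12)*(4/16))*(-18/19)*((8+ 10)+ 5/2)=-1107/304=-3.64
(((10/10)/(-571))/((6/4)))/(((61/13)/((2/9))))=-52/940437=-0.00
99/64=1.55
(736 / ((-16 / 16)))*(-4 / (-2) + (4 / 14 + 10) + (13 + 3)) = -145728 / 7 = -20818.29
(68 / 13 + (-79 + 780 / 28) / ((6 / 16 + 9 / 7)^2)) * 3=-39.94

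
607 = 607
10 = 10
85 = 85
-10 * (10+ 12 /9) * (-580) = 65733.33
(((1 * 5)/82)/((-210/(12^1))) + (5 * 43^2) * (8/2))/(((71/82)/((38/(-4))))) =-201651921/497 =-405738.27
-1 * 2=-2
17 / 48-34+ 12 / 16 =-1579 / 48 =-32.90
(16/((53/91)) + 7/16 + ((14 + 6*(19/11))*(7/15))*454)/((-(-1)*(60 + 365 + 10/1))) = 726150047/60865200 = 11.93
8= 8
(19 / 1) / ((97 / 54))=1026 / 97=10.58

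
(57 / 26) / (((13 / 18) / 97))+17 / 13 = 49982 / 169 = 295.75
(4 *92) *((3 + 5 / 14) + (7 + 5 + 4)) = 49864 / 7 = 7123.43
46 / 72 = 23 / 36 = 0.64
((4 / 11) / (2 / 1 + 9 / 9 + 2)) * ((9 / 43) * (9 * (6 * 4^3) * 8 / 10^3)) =124416 / 295625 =0.42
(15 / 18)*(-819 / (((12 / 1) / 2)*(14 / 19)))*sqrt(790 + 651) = -1235*sqrt(1441) / 8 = -5860.15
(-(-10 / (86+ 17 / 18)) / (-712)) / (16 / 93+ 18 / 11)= -9207 / 103070900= -0.00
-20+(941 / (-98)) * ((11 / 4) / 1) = -18191 / 392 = -46.41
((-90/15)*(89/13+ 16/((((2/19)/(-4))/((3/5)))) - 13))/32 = 4521/65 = 69.55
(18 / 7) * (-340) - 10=-6190 / 7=-884.29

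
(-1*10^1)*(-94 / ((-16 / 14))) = -1645 / 2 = -822.50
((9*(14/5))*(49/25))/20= 3087/1250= 2.47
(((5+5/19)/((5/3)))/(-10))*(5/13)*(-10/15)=20/247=0.08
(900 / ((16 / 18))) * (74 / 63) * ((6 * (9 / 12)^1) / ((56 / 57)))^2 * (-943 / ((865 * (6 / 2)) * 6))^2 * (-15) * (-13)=187608254014935 / 10512022528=17847.02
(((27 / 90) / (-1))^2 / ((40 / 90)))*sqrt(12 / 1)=81*sqrt(3) / 200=0.70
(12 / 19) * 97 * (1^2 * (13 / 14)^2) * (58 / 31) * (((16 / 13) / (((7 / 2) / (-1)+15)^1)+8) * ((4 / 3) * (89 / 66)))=10518999712 / 7301833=1440.60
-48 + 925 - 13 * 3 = 838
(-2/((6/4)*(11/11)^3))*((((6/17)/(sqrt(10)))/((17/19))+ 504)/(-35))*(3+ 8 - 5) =456*sqrt(10)/50575+ 576/5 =115.23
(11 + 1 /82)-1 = 821 /82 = 10.01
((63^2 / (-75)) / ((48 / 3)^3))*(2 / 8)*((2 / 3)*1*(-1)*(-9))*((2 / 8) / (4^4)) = -3969 / 209715200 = -0.00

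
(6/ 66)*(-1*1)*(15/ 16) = -15/ 176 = -0.09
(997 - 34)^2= 927369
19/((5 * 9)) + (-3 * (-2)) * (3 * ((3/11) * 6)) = 14789/495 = 29.88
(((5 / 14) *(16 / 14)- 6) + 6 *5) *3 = 3588 / 49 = 73.22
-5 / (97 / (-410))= 21.13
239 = 239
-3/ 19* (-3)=9/ 19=0.47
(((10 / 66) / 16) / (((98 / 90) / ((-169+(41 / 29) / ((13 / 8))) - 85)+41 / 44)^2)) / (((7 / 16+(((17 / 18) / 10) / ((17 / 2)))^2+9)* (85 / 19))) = 10406505676866750000 / 39915363333864122396723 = 0.00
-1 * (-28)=28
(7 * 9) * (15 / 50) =189 / 10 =18.90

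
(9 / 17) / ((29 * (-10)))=-9 / 4930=-0.00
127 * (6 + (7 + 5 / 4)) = 7239 / 4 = 1809.75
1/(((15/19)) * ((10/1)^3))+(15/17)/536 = 24883/8542500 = 0.00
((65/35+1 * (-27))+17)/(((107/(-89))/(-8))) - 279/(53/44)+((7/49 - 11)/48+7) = -18988759/68052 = -279.03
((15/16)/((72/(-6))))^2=25/4096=0.01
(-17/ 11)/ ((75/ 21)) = -119/ 275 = -0.43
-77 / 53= -1.45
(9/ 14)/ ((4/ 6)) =27/ 28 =0.96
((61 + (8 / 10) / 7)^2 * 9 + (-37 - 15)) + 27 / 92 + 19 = 3784679763 / 112700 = 33581.90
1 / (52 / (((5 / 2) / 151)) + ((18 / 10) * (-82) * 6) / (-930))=775 / 2434858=0.00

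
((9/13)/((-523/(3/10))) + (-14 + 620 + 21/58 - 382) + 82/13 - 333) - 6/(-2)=-97925604/985855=-99.33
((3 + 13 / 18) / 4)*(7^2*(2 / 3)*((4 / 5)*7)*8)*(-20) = -27236.74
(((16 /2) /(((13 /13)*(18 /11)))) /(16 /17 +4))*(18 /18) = 187 /189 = 0.99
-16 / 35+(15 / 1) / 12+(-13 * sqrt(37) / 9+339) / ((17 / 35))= 1662987 / 2380 - 455 * sqrt(37) / 153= 680.64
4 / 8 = 1 / 2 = 0.50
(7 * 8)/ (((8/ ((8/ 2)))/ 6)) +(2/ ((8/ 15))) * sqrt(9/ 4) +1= 1397/ 8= 174.62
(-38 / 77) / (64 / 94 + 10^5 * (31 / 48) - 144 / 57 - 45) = -101802 / 13312780327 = -0.00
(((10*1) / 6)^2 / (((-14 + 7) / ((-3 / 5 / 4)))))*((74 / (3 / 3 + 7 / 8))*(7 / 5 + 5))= 4736 / 315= 15.03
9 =9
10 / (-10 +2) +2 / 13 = -57 / 52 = -1.10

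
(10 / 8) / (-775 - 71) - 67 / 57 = -1.18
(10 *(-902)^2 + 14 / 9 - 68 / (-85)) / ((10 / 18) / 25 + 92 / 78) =250504462 / 37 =6770390.86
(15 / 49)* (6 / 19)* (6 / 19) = 540 / 17689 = 0.03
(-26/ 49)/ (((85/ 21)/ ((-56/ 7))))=624/ 595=1.05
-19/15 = -1.27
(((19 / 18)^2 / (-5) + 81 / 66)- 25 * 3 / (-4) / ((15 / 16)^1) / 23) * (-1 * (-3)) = 768077 / 136620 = 5.62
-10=-10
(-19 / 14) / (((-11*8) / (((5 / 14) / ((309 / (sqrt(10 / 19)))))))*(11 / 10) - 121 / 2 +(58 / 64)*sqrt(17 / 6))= 228000 / (7*(-3625*sqrt(102) +1452000 +201003264*sqrt(190)))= 0.00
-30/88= -15/44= -0.34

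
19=19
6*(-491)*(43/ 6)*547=-11548811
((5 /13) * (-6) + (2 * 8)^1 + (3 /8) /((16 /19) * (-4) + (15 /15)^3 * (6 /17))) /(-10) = -1.36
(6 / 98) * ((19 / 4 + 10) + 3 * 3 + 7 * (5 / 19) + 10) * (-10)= -40575 / 1862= -21.79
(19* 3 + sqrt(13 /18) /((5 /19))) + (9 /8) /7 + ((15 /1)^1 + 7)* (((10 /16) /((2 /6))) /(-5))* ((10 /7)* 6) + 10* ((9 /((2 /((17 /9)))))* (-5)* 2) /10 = -5519 /56 + 19* sqrt(26) /30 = -95.32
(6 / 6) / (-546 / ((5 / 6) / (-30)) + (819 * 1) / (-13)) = 1 / 19593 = 0.00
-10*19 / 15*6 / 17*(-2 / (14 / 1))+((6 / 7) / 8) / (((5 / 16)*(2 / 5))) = 178 / 119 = 1.50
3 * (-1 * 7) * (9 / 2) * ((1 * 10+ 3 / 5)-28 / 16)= -836.32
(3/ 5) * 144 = 432/ 5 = 86.40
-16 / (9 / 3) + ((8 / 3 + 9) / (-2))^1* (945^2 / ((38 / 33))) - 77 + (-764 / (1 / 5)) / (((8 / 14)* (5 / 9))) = -1034206171 / 228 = -4535991.98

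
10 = 10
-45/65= -9/13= -0.69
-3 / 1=-3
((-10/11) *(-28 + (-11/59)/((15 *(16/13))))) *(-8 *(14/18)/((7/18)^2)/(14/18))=-42835284/31801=-1346.98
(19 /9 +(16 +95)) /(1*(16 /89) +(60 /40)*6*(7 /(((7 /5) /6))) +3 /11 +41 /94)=93682468 /224359209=0.42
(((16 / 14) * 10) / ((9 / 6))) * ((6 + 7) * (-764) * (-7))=1589120 / 3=529706.67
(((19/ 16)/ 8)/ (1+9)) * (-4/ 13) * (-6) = 57/ 2080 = 0.03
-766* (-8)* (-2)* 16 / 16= -12256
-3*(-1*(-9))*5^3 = -3375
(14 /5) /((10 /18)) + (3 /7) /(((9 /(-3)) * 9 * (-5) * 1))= 7943 /1575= 5.04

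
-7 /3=-2.33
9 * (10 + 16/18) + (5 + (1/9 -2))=910/9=101.11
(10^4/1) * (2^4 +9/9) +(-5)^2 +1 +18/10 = 850139/5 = 170027.80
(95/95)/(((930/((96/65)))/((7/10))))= 0.00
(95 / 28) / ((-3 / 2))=-95 / 42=-2.26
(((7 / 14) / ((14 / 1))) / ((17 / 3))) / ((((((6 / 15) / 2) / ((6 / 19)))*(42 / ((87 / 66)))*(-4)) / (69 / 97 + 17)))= -373665 / 270198544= -0.00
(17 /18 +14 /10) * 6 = 211 /15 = 14.07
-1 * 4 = -4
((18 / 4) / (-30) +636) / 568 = 12717 / 11360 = 1.12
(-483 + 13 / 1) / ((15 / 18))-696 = -1260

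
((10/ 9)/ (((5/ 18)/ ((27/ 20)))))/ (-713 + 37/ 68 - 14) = -1836/ 246995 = -0.01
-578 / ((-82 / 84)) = 592.10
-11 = -11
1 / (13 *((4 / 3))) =3 / 52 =0.06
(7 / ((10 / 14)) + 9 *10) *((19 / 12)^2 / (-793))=-180139 / 570960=-0.32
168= 168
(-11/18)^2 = 121/324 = 0.37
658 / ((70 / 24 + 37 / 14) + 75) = 55272 / 6767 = 8.17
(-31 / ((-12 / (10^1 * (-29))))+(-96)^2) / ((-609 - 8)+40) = -50801 / 3462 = -14.67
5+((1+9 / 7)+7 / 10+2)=699 / 70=9.99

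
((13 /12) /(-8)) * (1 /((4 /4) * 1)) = -13 /96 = -0.14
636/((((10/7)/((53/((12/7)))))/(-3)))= -412923/10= -41292.30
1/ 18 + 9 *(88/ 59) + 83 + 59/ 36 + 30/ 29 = 6107407/ 61596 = 99.15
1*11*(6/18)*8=88/3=29.33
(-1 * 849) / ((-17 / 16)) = 13584 / 17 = 799.06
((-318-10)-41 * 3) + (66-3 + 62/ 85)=-387.27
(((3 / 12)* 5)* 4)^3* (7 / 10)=175 / 2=87.50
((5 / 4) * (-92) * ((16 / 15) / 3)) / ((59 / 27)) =-1104 / 59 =-18.71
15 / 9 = 5 / 3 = 1.67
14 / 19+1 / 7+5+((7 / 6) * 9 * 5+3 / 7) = 15643 / 266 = 58.81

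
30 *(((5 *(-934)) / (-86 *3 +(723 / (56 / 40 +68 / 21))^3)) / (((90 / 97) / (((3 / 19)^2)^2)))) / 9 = -52320935245970 / 19004058406660128007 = -0.00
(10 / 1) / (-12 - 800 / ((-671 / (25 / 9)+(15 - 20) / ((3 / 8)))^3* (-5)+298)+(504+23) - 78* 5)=13973036036726 / 174662936959075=0.08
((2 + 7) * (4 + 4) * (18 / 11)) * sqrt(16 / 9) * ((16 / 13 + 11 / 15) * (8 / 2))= 882432 / 715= 1234.17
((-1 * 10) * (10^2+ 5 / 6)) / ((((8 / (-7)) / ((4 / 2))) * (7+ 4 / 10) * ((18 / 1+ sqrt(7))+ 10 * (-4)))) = -1164625 / 105894-105875 * sqrt(7) / 211788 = -12.32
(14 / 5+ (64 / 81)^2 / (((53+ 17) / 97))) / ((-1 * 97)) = -841634 / 22274595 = -0.04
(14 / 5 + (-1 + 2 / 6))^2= 1024 / 225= 4.55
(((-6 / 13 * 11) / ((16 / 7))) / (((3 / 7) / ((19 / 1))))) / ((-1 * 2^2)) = 10241 / 416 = 24.62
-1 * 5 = -5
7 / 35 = 1 / 5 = 0.20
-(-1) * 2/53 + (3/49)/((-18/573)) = -9927/5194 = -1.91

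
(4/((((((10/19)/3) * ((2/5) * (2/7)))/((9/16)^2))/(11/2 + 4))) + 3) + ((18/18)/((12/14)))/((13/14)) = 24118363/39936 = 603.93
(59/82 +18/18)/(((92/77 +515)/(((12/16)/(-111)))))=-3619/160789864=-0.00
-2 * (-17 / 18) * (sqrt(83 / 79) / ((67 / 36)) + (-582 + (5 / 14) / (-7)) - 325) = -1511147 / 882 + 68 * sqrt(6557) / 5293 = -1712.28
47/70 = 0.67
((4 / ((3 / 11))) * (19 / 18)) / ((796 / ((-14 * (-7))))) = 10241 / 5373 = 1.91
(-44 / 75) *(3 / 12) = -11 / 75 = -0.15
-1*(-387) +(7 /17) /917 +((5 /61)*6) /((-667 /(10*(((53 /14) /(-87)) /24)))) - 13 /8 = 170124642043717 /441451671528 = 385.38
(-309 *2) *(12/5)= -7416/5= -1483.20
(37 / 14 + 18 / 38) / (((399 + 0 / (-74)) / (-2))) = -829 / 53067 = -0.02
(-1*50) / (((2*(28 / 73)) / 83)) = -151475 / 28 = -5409.82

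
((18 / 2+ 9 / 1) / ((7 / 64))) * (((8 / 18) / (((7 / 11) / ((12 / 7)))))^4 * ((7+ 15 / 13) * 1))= 13018666631168 / 4721372019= 2757.39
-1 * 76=-76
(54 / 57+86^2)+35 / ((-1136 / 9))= 7396.67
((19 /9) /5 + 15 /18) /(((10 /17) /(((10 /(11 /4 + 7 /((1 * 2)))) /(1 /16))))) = 61472 /1125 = 54.64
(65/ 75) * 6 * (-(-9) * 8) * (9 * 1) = 16848/ 5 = 3369.60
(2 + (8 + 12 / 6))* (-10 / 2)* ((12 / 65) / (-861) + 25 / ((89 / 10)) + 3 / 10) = -61937790 / 332059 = -186.53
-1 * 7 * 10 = -70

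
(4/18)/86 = 1/387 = 0.00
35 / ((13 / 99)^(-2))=5915 / 9801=0.60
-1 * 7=-7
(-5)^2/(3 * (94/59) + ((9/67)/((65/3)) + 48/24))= 6423625/1743593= 3.68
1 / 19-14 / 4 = -131 / 38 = -3.45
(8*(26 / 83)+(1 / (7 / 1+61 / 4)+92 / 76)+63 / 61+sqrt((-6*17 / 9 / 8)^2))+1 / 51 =10881993953 / 1746552732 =6.23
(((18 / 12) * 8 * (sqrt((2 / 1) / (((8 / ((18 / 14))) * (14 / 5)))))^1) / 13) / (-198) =-sqrt(10) / 2002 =-0.00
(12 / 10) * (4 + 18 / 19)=564 / 95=5.94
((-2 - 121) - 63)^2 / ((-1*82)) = -17298 / 41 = -421.90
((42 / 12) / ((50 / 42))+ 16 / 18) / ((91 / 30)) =1723 / 1365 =1.26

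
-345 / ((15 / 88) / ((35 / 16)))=-8855 / 2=-4427.50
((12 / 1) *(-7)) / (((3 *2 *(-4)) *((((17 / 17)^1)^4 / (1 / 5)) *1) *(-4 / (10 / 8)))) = -7 / 32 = -0.22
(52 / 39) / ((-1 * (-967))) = 4 / 2901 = 0.00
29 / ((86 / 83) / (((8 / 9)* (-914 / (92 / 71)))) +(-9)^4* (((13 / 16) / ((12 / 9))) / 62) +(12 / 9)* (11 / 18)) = 8367313993344 / 18840535887161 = 0.44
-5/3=-1.67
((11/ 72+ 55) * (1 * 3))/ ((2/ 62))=123101/ 24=5129.21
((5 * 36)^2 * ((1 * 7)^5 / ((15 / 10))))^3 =47844481638506531328000000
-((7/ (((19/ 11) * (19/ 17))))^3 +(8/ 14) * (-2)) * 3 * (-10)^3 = 45972778065000/ 329321167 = 139598.61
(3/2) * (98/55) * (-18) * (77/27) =-686/5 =-137.20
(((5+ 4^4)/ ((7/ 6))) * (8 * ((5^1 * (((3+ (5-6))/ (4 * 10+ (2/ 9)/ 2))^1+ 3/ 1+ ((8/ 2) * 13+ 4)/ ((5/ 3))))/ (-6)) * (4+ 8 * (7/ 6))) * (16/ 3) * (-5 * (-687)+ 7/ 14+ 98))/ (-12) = 2892286779520/ 2527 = 1144553533.64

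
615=615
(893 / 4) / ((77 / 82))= 36613 / 154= 237.75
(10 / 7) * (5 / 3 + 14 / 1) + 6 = 596 / 21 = 28.38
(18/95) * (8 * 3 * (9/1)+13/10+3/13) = 254511/6175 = 41.22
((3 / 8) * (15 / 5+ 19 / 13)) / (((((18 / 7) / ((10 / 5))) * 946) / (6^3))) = 1827 / 6149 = 0.30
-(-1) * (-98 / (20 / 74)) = -1813 / 5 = -362.60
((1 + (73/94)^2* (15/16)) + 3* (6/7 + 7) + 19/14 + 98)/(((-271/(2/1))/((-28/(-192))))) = -0.13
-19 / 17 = -1.12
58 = 58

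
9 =9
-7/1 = -7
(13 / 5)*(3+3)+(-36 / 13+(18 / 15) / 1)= 912 / 65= 14.03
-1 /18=-0.06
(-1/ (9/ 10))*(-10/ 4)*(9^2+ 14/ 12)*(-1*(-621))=283475/ 2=141737.50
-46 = -46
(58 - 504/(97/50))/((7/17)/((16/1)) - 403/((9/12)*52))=15972384/815867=19.58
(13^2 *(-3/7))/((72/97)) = -16393/168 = -97.58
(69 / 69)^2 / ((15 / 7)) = 7 / 15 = 0.47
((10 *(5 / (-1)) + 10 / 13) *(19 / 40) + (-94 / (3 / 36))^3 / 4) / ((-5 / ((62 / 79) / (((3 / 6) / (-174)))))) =-100642547595648 / 5135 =-19599327671.99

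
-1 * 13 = -13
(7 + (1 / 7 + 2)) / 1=64 / 7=9.14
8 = 8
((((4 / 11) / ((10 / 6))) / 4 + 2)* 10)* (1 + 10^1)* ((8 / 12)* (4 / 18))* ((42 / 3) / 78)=6328 / 1053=6.01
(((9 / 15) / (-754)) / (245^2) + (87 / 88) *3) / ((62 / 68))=502033791381 / 154332678500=3.25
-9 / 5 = -1.80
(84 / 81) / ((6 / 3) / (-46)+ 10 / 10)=322 / 297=1.08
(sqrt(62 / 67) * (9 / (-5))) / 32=-9 * sqrt(4154) / 10720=-0.05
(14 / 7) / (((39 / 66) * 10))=22 / 65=0.34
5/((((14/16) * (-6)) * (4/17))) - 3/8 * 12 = -359/42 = -8.55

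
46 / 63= 0.73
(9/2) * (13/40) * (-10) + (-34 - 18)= -533/8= -66.62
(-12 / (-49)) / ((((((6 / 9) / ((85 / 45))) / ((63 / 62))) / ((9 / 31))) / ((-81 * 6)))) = -669222 / 6727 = -99.48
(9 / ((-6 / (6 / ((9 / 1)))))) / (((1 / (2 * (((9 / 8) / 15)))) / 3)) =-9 / 20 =-0.45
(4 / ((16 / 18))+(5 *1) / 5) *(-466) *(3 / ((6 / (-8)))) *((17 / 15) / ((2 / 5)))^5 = 3639093491 / 1944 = 1871961.67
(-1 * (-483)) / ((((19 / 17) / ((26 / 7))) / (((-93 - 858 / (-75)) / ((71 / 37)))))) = -2300860614 / 33725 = -68224.18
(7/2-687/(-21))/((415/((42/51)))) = 0.07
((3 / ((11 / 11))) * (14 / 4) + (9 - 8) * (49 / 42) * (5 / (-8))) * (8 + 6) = 3283 / 24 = 136.79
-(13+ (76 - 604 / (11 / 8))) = 3853 / 11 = 350.27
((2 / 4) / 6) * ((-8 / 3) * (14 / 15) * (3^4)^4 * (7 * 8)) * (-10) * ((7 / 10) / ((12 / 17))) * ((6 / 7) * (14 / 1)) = 297487917216 / 5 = 59497583443.20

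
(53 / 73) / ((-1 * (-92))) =53 / 6716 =0.01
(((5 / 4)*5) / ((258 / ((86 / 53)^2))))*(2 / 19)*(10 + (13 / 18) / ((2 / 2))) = 207475 / 2882034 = 0.07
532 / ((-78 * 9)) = -266 / 351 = -0.76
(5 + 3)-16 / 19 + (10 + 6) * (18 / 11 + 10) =193.34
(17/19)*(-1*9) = -153/19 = -8.05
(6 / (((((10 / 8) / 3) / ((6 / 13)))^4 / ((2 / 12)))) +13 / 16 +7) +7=4660579821 / 285610000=16.32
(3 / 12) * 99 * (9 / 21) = 297 / 28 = 10.61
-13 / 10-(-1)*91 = 897 / 10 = 89.70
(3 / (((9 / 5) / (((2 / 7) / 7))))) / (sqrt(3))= 10*sqrt(3) / 441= 0.04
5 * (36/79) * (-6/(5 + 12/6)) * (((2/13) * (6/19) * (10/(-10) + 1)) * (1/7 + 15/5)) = 0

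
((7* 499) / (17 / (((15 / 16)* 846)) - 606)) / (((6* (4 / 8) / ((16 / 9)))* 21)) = -938120 / 5767401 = -0.16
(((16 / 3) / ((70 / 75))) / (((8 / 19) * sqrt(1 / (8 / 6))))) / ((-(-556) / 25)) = 0.70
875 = 875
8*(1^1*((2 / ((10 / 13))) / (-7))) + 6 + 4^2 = 666 / 35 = 19.03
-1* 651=-651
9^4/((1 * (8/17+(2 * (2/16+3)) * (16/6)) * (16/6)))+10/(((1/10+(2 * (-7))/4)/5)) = 15317161/118864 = 128.86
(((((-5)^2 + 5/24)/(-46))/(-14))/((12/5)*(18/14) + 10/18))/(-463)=-0.00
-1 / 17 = -0.06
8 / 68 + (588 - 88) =8502 / 17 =500.12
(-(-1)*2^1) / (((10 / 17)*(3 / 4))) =68 / 15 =4.53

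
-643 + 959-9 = 307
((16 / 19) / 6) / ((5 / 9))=24 / 95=0.25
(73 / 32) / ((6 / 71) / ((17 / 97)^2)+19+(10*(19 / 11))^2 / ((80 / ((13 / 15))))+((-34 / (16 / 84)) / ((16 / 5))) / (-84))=0.09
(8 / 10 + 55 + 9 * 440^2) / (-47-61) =-322677 / 20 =-16133.85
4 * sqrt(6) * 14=56 * sqrt(6)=137.17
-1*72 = -72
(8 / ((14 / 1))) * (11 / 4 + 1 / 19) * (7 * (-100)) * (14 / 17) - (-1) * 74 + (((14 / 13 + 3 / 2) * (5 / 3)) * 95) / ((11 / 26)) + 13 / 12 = 1652251 / 14212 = 116.26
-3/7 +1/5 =-8/35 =-0.23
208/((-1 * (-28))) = 52/7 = 7.43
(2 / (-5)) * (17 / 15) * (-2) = 68 / 75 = 0.91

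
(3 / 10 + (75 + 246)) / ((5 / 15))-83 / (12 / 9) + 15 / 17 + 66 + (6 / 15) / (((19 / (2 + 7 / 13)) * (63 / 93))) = 113881561 / 117572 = 968.61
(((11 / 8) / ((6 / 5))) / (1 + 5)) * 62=1705 / 144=11.84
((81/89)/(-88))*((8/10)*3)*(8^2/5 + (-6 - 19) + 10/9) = 13473/48950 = 0.28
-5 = -5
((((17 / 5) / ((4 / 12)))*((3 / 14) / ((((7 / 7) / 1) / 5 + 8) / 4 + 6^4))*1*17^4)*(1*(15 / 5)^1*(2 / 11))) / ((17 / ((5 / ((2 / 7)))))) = 22550670 / 285571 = 78.97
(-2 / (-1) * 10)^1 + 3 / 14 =283 / 14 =20.21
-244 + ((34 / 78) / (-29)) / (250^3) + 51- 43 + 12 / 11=-45664125000187 / 194390625000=-234.91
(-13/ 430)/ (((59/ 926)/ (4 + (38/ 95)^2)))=-1.97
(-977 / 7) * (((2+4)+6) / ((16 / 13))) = -38103 / 28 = -1360.82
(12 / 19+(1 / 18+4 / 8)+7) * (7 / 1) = 9800 / 171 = 57.31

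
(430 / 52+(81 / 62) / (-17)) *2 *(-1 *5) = -561260 / 6851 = -81.92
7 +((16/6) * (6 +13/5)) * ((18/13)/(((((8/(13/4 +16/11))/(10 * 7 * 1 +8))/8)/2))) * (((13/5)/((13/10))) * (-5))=-2563411/11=-233037.36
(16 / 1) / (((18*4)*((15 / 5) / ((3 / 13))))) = 2 / 117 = 0.02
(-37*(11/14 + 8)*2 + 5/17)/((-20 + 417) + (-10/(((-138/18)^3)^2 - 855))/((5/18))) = -814265051372/497443575379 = -1.64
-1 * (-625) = 625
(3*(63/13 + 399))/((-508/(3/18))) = -2625/6604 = -0.40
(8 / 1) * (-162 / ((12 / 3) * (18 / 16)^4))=-16384 / 81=-202.27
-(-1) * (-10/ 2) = -5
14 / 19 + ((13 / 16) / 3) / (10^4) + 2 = 2.74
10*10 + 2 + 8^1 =110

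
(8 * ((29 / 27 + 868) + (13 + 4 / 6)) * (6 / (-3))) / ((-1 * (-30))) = -190672 / 405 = -470.80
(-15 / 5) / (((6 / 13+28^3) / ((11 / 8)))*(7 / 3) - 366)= -1287 / 15824378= -0.00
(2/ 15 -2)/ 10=-14/ 75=-0.19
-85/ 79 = -1.08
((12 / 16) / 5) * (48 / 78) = 0.09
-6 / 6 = -1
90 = 90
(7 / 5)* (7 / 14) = 0.70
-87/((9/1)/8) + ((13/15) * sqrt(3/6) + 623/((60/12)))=13 * sqrt(2)/30 + 709/15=47.88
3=3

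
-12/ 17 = -0.71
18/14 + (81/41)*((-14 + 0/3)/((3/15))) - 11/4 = -160441/1148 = -139.76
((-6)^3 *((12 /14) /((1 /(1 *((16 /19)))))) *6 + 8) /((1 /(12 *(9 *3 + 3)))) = -44406720 /133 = -333885.11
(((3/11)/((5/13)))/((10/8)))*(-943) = -147108/275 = -534.94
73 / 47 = 1.55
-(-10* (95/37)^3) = 8573750/50653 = 169.26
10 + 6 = 16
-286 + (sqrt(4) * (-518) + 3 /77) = -101791 /77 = -1321.96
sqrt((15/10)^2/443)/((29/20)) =0.05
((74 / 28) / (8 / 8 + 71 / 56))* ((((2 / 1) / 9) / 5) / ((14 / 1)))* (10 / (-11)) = -296 / 88011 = -0.00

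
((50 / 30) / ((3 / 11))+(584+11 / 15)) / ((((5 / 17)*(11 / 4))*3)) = 243.50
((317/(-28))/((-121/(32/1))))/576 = 317/60984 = 0.01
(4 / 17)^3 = 0.01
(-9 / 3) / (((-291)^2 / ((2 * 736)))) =-1472 / 28227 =-0.05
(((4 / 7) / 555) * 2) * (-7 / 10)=-4 / 2775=-0.00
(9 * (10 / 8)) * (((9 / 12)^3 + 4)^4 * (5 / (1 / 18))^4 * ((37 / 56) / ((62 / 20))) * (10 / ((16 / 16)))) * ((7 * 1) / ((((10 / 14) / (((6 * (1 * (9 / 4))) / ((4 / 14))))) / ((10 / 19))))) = 1448471277931285287421875 / 9881780224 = 146579993189219.64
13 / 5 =2.60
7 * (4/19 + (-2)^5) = -4228/19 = -222.53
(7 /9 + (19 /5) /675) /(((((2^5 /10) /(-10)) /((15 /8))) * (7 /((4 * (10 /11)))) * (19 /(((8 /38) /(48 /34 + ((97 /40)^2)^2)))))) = -287667200000 /391880437985421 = -0.00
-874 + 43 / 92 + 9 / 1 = -79537 / 92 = -864.53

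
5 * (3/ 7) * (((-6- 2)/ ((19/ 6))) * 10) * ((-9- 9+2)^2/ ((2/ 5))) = -4608000/ 133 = -34646.62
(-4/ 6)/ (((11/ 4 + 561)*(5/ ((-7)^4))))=-19208/ 33825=-0.57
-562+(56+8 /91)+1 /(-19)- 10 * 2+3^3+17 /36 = -31028167 /62244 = -498.49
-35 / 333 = -0.11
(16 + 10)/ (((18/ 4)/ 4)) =208/ 9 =23.11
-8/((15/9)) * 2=-48/5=-9.60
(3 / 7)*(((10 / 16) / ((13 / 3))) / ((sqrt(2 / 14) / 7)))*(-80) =-450*sqrt(7) / 13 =-91.58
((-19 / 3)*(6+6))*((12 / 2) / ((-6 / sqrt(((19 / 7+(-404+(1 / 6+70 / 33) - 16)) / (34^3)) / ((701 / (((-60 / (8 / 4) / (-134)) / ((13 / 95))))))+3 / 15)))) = 19*sqrt(14766785098436387411395) / 67935182315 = 33.99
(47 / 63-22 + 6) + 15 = -16 / 63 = -0.25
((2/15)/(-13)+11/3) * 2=1426/195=7.31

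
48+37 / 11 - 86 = -381 / 11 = -34.64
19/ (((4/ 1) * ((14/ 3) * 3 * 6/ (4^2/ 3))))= 19/ 63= 0.30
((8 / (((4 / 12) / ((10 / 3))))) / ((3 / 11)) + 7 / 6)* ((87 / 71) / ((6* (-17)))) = -3.54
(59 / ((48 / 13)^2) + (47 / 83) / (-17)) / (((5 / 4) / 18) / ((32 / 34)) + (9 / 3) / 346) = 52.08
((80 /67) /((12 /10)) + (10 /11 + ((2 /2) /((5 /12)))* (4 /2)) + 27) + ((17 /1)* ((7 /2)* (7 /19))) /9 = 45545891 /1260270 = 36.14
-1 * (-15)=15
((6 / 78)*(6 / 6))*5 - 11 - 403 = -5377 / 13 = -413.62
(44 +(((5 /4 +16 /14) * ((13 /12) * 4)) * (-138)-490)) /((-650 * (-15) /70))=-8759 /650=-13.48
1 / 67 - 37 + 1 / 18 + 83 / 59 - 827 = -61371943 / 71154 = -862.52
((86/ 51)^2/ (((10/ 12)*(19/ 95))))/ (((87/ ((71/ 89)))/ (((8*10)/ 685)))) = 16803712/ 919705797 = 0.02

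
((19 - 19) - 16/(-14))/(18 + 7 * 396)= 4/9765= 0.00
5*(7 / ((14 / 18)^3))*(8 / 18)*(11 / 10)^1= 1782 / 49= 36.37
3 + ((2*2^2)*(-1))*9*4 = -285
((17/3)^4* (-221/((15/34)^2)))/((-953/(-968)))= -20654807444128/17368425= -1189215.92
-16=-16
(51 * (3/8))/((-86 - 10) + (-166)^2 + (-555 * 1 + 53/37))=1887/2654768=0.00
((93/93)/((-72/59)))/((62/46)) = -1357/2232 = -0.61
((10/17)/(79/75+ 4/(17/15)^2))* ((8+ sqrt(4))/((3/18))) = 765000/90331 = 8.47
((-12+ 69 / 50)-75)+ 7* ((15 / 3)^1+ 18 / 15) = -2111 / 50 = -42.22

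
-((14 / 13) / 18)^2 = -49 / 13689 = -0.00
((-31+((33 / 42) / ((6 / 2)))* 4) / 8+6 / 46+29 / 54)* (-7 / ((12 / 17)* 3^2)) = 1818847 / 536544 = 3.39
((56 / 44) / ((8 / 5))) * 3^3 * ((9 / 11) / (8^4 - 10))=945 / 219736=0.00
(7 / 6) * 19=133 / 6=22.17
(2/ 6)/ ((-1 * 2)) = -1/ 6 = -0.17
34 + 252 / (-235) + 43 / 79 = 621407 / 18565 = 33.47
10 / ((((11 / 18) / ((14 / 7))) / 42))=15120 / 11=1374.55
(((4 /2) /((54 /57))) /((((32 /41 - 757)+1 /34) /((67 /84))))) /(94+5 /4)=-1774562 /75906775161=-0.00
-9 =-9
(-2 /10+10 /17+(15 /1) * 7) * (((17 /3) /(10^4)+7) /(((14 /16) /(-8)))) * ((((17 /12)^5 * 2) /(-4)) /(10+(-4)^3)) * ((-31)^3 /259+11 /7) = 96190209820688173 /2379018600000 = 40432.73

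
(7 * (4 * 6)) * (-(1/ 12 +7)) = -1190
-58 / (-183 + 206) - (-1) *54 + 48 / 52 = 15668 / 299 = 52.40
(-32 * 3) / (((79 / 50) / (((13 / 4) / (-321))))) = 5200 / 8453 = 0.62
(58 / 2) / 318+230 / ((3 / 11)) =89403 / 106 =843.42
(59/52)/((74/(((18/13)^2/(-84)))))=-1593/4552184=-0.00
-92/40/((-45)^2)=-23/20250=-0.00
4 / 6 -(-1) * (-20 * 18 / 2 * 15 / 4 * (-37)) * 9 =674327 / 3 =224775.67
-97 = -97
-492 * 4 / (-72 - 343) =1968 / 415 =4.74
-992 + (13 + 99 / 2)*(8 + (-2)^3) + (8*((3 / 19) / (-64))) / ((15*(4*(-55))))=-165862399 / 167200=-992.00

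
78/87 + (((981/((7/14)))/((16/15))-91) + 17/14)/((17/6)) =618.40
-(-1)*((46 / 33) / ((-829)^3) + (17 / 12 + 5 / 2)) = 98182227243 / 25067802716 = 3.92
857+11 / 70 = 60001 / 70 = 857.16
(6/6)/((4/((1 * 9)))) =9/4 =2.25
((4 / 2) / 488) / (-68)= -1 / 16592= -0.00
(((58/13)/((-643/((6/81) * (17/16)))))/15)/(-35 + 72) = -493/501038460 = -0.00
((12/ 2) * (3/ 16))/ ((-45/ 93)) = -93/ 40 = -2.32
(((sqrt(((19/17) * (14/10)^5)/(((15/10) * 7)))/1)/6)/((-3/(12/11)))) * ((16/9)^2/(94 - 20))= -12544 * sqrt(9690)/630493875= -0.00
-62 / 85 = -0.73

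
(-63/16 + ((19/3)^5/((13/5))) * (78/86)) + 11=198481499/55728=3561.61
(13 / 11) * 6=78 / 11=7.09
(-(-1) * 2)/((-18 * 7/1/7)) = -1/9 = -0.11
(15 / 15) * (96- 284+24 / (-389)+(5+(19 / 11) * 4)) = -176.15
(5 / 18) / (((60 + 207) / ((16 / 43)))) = 40 / 103329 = 0.00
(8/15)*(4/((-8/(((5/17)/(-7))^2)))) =-20/42483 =-0.00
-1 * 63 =-63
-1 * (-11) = 11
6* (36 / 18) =12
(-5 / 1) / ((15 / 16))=-16 / 3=-5.33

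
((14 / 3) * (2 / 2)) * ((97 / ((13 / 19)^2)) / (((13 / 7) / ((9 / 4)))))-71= 4835525 / 4394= 1100.48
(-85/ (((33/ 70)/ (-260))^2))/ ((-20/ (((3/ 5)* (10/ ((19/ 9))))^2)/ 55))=2280587400000/ 3971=574310601.86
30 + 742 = 772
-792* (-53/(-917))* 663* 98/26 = -14985432/131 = -114392.61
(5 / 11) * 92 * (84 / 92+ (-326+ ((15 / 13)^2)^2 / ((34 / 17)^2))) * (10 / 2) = -21325950325 / 314171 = -67880.07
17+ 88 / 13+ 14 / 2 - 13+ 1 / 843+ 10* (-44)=-4627214 / 10959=-422.23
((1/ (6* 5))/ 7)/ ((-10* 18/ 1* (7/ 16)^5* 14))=-0.00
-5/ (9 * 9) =-0.06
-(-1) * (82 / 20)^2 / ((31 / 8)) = 3362 / 775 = 4.34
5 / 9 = 0.56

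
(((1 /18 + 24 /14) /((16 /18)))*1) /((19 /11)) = 2453 /2128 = 1.15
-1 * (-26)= 26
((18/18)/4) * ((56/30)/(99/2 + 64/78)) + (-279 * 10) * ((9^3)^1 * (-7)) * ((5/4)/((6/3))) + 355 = 698548833853/78500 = 8898711.26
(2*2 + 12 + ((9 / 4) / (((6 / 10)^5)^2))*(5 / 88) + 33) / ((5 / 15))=161992253 / 769824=210.43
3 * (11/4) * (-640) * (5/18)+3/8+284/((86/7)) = -1443.18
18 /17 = 1.06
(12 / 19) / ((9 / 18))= 24 / 19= 1.26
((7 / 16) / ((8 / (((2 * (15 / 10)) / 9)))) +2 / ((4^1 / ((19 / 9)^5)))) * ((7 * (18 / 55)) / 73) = 1110256819 / 1685914560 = 0.66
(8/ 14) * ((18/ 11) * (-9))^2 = 104976/ 847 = 123.94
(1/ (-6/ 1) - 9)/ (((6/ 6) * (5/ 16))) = -88/ 3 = -29.33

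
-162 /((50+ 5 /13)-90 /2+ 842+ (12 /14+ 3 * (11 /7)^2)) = -1274 /6729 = -0.19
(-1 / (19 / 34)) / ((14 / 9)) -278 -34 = -41649 / 133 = -313.15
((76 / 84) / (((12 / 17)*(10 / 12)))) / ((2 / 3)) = 323 / 140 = 2.31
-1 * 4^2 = -16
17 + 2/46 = 17.04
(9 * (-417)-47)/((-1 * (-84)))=-950/21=-45.24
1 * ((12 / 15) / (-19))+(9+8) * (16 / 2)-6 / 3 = 12726 / 95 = 133.96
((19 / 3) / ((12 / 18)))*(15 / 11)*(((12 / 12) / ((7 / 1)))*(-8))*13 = -14820 / 77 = -192.47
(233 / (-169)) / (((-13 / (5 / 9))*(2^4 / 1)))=1165 / 316368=0.00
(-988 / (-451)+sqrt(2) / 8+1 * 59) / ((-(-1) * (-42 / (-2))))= 2.92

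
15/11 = 1.36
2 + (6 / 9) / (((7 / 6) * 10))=2.06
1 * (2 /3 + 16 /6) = 10 /3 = 3.33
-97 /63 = -1.54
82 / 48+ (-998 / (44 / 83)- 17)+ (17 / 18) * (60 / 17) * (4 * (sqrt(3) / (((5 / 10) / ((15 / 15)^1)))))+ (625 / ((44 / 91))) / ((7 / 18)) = 80 * sqrt(3) / 3+ 376459 / 264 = 1472.17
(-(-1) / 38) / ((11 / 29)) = 29 / 418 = 0.07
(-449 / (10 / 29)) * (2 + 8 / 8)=-39063 / 10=-3906.30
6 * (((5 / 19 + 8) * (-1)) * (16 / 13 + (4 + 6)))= -137532 / 247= -556.81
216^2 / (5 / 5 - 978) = -47.75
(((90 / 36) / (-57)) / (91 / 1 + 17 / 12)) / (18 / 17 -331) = 170 / 118187239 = 0.00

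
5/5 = 1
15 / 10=3 / 2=1.50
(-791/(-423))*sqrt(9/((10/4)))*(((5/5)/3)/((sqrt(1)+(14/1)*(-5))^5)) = -791*sqrt(10)/3307926303135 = -0.00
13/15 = 0.87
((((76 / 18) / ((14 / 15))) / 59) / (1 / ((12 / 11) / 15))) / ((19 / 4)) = 16 / 13629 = 0.00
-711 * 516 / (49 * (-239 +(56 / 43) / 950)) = 31.33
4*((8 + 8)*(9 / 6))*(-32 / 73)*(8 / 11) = -30.61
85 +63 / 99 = 942 / 11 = 85.64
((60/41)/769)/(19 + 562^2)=60/9958844527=0.00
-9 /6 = -3 /2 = -1.50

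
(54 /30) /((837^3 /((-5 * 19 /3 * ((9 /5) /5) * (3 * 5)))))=-19 /36196065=-0.00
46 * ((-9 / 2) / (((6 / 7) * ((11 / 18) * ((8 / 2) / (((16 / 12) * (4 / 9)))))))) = -644 / 11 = -58.55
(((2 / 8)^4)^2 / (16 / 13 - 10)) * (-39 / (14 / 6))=507 / 17432576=0.00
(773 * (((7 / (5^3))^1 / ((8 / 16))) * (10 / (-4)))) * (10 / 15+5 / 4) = -124453 / 300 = -414.84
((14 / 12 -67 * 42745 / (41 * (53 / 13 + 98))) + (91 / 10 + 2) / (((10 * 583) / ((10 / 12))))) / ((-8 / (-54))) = -23402040081147 / 5075084960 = -4611.16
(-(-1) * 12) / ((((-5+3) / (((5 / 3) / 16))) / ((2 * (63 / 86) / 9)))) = -35 / 344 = -0.10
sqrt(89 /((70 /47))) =sqrt(292810) /70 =7.73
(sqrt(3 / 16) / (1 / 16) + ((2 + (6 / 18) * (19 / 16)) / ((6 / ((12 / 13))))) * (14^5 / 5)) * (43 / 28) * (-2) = -4749178 / 39-86 * sqrt(3) / 7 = -121795.07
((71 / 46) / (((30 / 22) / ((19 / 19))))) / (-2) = -781 / 1380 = -0.57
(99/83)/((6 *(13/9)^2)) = 2673/28054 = 0.10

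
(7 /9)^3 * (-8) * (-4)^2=-43904 /729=-60.22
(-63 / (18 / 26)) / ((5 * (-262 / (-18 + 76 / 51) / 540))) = -1379196 / 2227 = -619.31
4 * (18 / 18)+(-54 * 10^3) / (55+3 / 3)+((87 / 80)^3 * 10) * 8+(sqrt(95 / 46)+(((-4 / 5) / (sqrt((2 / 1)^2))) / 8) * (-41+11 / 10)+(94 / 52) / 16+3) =-850.85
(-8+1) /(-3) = 7 /3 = 2.33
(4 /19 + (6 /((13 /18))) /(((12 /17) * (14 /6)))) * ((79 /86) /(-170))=-143543 /5055596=-0.03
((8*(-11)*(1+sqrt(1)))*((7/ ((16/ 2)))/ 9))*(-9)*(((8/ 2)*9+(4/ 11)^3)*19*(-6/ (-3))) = 25525360/ 121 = 210953.39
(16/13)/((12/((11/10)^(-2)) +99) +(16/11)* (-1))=2200/200317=0.01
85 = 85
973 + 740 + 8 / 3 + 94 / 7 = 36311 / 21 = 1729.10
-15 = -15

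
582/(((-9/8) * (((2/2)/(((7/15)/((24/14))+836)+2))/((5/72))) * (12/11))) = -160998563/5832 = -27606.06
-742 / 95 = -7.81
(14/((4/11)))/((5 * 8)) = 77/80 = 0.96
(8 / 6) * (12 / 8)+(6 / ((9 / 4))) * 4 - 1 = 35 / 3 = 11.67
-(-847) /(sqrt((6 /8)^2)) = 3388 /3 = 1129.33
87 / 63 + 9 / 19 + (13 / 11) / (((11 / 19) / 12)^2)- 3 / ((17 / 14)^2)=77898630400 / 153478941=507.55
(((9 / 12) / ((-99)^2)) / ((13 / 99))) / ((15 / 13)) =1 / 1980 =0.00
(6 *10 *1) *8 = 480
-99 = -99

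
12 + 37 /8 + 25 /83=11239 /664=16.93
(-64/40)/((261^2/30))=-16/22707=-0.00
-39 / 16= -2.44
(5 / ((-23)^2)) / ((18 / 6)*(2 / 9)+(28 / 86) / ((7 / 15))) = 645 / 93104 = 0.01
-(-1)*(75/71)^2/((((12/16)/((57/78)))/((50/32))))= 1.70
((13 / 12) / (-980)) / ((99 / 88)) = -13 / 13230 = -0.00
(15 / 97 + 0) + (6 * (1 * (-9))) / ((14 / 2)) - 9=-11244 / 679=-16.56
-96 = -96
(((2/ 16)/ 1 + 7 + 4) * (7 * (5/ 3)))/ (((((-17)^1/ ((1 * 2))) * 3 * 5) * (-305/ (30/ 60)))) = 623/ 373320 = 0.00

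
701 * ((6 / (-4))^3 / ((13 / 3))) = -56781 / 104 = -545.97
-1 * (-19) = 19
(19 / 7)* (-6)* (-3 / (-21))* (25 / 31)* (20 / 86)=-28500 / 65317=-0.44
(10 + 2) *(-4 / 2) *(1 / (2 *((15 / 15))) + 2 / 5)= -108 / 5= -21.60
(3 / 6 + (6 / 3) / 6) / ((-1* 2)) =-5 / 12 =-0.42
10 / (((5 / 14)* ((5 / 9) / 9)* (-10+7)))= -756 / 5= -151.20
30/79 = 0.38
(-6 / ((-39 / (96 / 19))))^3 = 7077888 / 15069223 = 0.47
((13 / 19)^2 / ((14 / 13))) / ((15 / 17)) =37349 / 75810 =0.49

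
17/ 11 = 1.55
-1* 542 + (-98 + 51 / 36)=-7663 / 12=-638.58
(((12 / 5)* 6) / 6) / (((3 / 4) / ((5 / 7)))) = 2.29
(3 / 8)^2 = 9 / 64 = 0.14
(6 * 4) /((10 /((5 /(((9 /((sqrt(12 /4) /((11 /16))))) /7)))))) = 448 * sqrt(3) /33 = 23.51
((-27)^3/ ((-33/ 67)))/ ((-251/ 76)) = -33408612/ 2761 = -12100.19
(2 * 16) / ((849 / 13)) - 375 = -317959 / 849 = -374.51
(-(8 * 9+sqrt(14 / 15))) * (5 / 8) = -45 - sqrt(210) / 24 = -45.60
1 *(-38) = -38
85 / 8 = 10.62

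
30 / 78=0.38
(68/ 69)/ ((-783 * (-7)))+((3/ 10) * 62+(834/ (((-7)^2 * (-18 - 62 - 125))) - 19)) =-262041424/ 542701215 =-0.48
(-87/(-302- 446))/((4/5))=435/2992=0.15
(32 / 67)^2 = 1024 / 4489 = 0.23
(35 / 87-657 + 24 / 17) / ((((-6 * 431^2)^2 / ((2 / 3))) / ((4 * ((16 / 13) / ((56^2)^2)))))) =-18635 / 105872497280742146976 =-0.00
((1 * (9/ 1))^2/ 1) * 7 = 567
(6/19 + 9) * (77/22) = 1239/38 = 32.61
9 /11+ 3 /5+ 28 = 1618 /55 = 29.42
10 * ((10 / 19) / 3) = 100 / 57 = 1.75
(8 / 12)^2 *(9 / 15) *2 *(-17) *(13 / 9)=-1768 / 135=-13.10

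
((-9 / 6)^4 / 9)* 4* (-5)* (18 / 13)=-405 / 26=-15.58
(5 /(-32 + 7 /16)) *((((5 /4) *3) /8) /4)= -15 /808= -0.02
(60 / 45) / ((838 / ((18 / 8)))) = 3 / 838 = 0.00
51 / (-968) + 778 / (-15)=-51.92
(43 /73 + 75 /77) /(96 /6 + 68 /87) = 382191 /4103330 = 0.09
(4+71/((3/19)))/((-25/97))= -132017/75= -1760.23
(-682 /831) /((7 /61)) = -41602 /5817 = -7.15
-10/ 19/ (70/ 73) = -73/ 133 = -0.55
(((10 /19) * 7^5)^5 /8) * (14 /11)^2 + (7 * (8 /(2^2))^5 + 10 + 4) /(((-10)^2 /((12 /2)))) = 82140452954417850281388798503 /7490199475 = 10966390578592414627.43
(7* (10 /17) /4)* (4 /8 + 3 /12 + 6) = 945 /136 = 6.95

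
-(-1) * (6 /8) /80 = 3 /320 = 0.01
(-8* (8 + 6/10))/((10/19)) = -3268/25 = -130.72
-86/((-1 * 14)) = 43/7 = 6.14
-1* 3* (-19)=57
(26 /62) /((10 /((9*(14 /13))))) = 0.41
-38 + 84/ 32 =-283/ 8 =-35.38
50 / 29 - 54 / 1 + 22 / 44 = -3003 / 58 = -51.78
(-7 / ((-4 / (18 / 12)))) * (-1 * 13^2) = -443.62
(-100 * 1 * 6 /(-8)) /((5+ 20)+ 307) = 75 /332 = 0.23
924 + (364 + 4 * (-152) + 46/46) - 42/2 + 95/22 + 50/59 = 863385/1298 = 665.17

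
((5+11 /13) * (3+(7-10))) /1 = 0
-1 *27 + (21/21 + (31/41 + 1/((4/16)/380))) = 61285/41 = 1494.76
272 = 272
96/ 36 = 8/ 3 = 2.67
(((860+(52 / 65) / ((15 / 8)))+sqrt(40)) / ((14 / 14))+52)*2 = 4*sqrt(10)+136864 / 75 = 1837.50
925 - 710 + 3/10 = 2153/10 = 215.30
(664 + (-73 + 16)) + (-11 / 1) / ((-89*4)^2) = 76928741 / 126736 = 607.00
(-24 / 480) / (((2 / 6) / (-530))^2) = -126405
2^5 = 32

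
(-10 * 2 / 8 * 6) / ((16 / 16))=-15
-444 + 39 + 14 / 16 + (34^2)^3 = 1544804011.88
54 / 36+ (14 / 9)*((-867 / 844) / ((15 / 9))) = 571 / 1055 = 0.54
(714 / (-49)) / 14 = -51 / 49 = -1.04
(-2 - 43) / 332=-45 / 332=-0.14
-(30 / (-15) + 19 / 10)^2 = -1 / 100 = -0.01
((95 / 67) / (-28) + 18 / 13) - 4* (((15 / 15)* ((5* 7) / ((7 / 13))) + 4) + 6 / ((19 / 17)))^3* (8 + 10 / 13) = -9770733520655 / 677236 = -14427368.78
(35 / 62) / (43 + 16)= 35 / 3658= 0.01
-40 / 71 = -0.56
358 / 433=0.83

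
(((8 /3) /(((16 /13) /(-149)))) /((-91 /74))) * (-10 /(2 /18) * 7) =-165390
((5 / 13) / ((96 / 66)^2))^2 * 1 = 366025 / 11075584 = 0.03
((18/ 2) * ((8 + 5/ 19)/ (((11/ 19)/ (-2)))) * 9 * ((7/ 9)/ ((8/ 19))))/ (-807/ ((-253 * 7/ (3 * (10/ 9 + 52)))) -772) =30256569/ 4954520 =6.11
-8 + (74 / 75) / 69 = -41326 / 5175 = -7.99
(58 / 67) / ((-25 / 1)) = -0.03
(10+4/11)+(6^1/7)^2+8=10294/539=19.10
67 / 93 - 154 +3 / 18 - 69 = -222.11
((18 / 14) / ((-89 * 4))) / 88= -9 / 219296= -0.00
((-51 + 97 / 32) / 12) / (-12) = 1535 / 4608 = 0.33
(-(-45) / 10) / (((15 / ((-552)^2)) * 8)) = 57132 / 5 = 11426.40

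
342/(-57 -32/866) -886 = -22029628/24697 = -892.00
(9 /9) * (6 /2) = 3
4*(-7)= -28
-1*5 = -5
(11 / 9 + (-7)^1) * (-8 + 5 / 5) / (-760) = -91 / 1710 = -0.05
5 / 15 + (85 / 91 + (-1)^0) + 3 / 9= 710 / 273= 2.60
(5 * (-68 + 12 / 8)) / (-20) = 133 / 8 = 16.62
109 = 109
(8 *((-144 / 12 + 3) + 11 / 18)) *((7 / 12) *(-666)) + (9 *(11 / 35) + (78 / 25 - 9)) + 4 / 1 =26073.62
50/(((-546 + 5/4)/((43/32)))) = -1075/8716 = -0.12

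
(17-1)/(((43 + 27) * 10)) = 0.02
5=5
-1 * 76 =-76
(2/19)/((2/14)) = 14/19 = 0.74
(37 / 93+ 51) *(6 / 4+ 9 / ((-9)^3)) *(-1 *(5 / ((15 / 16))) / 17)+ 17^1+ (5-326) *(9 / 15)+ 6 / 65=-199.50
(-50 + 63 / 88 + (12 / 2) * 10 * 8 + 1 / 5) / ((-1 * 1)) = -189603 / 440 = -430.92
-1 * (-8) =8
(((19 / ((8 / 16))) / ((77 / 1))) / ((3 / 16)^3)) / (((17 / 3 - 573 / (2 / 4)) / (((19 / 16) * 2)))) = -369664 / 2370753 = -0.16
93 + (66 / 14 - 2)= 670 / 7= 95.71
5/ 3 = 1.67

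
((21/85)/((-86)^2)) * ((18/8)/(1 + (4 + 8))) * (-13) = -189/2514640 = -0.00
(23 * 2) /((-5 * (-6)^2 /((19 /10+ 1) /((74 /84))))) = -4669 /5550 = -0.84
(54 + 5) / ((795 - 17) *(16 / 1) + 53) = 59 / 12501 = 0.00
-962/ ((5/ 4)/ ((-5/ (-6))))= -641.33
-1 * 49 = -49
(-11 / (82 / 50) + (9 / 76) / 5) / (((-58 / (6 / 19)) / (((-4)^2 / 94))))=624786 / 100868815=0.01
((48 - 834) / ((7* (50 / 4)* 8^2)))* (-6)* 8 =1179 / 175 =6.74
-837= -837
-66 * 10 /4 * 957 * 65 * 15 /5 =-30791475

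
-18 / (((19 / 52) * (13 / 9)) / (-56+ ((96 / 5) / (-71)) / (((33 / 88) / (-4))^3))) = -62615232 / 6745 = -9283.21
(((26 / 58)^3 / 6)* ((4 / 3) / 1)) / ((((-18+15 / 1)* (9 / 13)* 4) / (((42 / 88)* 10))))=-999635 / 86922396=-0.01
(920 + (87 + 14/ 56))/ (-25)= -4029/ 100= -40.29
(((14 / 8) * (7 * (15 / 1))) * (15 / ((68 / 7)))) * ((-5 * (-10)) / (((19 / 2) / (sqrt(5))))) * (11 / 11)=1929375 * sqrt(5) / 1292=3339.17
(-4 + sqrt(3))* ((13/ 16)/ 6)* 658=-4277/ 12 + 4277* sqrt(3)/ 48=-202.08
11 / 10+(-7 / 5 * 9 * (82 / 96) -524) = -42693 / 80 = -533.66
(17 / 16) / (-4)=-17 / 64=-0.27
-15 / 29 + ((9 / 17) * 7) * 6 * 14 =310.78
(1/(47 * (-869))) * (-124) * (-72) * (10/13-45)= 5133600/530959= 9.67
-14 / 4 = -7 / 2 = -3.50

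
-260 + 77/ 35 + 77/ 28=-5101/ 20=-255.05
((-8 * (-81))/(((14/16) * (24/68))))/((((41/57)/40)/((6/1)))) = 200931840/287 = 700110.94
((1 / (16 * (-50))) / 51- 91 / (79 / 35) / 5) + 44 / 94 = -1150604513 / 151490400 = -7.60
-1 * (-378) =378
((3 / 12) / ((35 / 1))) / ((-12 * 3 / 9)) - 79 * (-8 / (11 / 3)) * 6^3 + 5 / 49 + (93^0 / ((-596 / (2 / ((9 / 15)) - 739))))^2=160391793459221 / 4307882040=37232.17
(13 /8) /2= 13 /16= 0.81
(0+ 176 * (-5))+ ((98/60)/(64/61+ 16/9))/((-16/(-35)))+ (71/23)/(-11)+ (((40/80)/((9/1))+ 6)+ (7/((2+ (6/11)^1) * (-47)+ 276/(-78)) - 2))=-871464550971469/995938960896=-875.02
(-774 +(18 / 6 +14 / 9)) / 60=-1385 / 108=-12.82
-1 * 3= -3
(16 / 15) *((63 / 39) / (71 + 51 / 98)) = 0.02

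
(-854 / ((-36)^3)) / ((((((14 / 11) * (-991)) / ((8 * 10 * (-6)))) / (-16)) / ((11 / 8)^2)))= -405955 / 1926504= -0.21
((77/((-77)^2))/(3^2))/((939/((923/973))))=923/633157371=0.00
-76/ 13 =-5.85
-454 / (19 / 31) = -14074 / 19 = -740.74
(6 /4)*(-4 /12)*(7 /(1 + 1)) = -7 /4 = -1.75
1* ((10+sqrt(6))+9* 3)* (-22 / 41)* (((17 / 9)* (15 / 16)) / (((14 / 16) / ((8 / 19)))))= -276760 / 16359- 7480* sqrt(6) / 16359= -18.04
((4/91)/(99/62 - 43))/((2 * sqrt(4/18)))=-186 * sqrt(2)/233597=-0.00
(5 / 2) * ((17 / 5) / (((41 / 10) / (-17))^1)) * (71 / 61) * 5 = -512975 / 2501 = -205.11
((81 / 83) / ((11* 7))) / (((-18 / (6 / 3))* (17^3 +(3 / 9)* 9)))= -9 / 31418156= -0.00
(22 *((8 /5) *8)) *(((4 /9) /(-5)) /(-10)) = 2.50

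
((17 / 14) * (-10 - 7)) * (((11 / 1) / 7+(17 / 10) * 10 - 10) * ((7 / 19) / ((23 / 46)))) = -17340 / 133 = -130.38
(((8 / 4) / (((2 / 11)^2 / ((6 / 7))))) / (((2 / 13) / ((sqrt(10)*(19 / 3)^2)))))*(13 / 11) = 671099*sqrt(10) / 42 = 50528.60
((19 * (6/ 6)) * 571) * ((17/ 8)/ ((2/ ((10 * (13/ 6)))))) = 11988145/ 48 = 249753.02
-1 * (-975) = 975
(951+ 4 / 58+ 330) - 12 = 36803 / 29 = 1269.07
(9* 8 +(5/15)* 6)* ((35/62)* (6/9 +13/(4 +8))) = 9065/124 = 73.10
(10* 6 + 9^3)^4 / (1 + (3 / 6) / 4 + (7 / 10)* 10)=47696294823.51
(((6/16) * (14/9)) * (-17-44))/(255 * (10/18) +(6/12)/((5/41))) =-2135/8746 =-0.24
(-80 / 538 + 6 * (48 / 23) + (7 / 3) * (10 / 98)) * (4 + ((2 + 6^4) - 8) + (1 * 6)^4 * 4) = 81694.94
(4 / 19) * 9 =36 / 19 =1.89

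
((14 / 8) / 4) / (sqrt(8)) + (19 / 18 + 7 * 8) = 7 * sqrt(2) / 64 + 1027 / 18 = 57.21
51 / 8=6.38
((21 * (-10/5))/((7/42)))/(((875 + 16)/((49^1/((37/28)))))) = -10.49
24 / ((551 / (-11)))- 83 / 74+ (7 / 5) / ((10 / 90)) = 2242417 / 203870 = 11.00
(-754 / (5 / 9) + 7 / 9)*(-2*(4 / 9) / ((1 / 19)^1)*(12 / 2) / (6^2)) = 4638964 / 1215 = 3818.08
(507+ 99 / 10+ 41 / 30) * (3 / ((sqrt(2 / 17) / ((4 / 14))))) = 7774 * sqrt(34) / 35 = 1295.14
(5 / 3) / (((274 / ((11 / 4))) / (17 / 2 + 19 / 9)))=10505 / 59184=0.18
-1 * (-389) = 389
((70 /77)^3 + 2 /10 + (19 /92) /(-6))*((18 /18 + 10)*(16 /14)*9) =1443543 /13915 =103.74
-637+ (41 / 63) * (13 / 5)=-200122 / 315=-635.31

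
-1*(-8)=8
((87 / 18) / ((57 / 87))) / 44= 0.17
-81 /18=-9 /2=-4.50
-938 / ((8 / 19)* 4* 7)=-1273 / 16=-79.56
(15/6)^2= 25/4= 6.25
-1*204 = -204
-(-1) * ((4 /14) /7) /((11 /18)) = 0.07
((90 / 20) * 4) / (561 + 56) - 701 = -432499 / 617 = -700.97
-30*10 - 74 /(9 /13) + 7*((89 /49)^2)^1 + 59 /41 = -48393724 /126567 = -382.36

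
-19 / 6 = -3.17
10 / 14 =5 / 7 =0.71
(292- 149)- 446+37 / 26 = -7841 / 26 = -301.58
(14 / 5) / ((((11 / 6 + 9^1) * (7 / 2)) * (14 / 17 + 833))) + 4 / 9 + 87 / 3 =45215761 / 1535625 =29.44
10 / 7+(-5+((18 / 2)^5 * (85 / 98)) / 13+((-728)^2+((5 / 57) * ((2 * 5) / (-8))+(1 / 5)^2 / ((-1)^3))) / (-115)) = -280778295989 / 417553500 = -672.44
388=388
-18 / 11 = -1.64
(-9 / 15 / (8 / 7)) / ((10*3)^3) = -7 / 360000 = -0.00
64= 64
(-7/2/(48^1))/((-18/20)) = 35/432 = 0.08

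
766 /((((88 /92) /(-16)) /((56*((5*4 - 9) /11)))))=-7892864 /11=-717533.09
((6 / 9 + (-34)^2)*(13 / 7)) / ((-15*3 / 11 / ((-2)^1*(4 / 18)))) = 396968 / 1701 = 233.37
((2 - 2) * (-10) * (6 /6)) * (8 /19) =0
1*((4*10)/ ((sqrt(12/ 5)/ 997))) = 19940*sqrt(15)/ 3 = 25742.43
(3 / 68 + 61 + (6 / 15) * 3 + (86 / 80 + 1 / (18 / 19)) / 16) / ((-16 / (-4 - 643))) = 3951865001 / 1566720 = 2522.38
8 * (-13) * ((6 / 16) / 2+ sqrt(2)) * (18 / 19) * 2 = -315.62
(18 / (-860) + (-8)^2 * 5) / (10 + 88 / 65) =1788683 / 63468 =28.18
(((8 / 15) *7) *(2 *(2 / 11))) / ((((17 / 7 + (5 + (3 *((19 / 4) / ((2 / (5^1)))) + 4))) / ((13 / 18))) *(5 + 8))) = 6272 / 3912975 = 0.00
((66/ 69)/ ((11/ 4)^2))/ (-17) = -32/ 4301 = -0.01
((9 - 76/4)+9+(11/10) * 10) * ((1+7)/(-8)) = -10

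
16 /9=1.78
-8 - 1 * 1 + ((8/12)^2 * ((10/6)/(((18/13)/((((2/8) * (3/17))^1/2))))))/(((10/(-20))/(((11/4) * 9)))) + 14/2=-3163/1224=-2.58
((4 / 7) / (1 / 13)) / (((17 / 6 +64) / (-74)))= -23088 / 2807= -8.23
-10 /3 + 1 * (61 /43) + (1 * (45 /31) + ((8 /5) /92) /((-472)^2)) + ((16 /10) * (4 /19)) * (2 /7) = -2499615006437 /6813258819360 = -0.37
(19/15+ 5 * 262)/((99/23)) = 452387/1485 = 304.64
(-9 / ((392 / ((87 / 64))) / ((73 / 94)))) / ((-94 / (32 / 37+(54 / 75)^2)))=457100523 / 1281573440000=0.00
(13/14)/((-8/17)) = -221/112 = -1.97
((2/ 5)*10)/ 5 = 0.80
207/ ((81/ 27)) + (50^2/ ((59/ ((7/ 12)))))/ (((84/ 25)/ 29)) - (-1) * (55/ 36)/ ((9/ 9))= 301463/ 1062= 283.86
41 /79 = 0.52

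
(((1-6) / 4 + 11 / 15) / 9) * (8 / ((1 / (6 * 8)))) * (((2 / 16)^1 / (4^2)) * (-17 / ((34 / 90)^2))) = 1395 / 68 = 20.51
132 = 132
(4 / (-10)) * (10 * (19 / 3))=-76 / 3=-25.33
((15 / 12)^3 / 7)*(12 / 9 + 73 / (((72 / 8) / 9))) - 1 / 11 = 305281 / 14784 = 20.65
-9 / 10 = -0.90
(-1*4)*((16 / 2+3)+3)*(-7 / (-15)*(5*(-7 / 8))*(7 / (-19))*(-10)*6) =48020 / 19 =2527.37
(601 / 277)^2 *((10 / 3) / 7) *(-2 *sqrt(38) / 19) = -1.45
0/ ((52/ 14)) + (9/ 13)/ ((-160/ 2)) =-9/ 1040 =-0.01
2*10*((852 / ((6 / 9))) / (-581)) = -25560 / 581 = -43.99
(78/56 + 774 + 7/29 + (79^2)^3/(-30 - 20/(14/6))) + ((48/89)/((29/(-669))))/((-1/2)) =-61486047014576753/9756180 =-6302266564.84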